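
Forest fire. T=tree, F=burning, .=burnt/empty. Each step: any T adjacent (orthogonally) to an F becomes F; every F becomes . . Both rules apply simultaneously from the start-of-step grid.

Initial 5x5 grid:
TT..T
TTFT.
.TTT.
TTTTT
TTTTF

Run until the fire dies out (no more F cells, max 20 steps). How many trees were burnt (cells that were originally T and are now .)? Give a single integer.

Answer: 17

Derivation:
Step 1: +5 fires, +2 burnt (F count now 5)
Step 2: +7 fires, +5 burnt (F count now 7)
Step 3: +3 fires, +7 burnt (F count now 3)
Step 4: +2 fires, +3 burnt (F count now 2)
Step 5: +0 fires, +2 burnt (F count now 0)
Fire out after step 5
Initially T: 18, now '.': 24
Total burnt (originally-T cells now '.'): 17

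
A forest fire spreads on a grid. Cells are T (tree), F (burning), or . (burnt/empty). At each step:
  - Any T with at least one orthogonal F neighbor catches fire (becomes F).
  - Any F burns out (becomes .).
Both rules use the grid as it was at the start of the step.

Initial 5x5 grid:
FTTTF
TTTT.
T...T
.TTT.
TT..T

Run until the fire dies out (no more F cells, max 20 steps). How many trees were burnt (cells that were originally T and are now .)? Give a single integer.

Step 1: +3 fires, +2 burnt (F count now 3)
Step 2: +4 fires, +3 burnt (F count now 4)
Step 3: +1 fires, +4 burnt (F count now 1)
Step 4: +0 fires, +1 burnt (F count now 0)
Fire out after step 4
Initially T: 15, now '.': 18
Total burnt (originally-T cells now '.'): 8

Answer: 8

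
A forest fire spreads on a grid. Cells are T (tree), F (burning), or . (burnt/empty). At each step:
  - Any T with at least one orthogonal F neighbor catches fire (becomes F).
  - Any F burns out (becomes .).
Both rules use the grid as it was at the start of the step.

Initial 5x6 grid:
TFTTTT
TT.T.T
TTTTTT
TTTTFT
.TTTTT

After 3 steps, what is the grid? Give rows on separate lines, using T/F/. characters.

Step 1: 7 trees catch fire, 2 burn out
  F.FTTT
  TF.T.T
  TTTTFT
  TTTF.F
  .TTTFT
Step 2: 8 trees catch fire, 7 burn out
  ...FTT
  F..T.T
  TFTF.F
  TTF...
  .TTF.F
Step 3: 7 trees catch fire, 8 burn out
  ....FT
  ...F.F
  F.F...
  TF....
  .TF...

....FT
...F.F
F.F...
TF....
.TF...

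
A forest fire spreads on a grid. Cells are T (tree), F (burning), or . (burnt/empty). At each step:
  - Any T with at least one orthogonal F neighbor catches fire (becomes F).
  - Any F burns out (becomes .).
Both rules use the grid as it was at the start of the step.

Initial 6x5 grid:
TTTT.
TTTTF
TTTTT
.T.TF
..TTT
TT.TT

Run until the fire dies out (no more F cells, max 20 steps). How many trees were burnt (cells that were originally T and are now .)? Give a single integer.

Answer: 20

Derivation:
Step 1: +4 fires, +2 burnt (F count now 4)
Step 2: +5 fires, +4 burnt (F count now 5)
Step 3: +5 fires, +5 burnt (F count now 5)
Step 4: +3 fires, +5 burnt (F count now 3)
Step 5: +3 fires, +3 burnt (F count now 3)
Step 6: +0 fires, +3 burnt (F count now 0)
Fire out after step 6
Initially T: 22, now '.': 28
Total burnt (originally-T cells now '.'): 20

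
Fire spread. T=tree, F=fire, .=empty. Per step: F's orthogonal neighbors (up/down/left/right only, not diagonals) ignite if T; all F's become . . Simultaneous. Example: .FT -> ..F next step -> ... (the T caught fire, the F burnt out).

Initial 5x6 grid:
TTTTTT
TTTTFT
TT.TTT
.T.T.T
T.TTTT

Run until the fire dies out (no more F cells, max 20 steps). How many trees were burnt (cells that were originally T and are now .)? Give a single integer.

Answer: 23

Derivation:
Step 1: +4 fires, +1 burnt (F count now 4)
Step 2: +5 fires, +4 burnt (F count now 5)
Step 3: +4 fires, +5 burnt (F count now 4)
Step 4: +5 fires, +4 burnt (F count now 5)
Step 5: +5 fires, +5 burnt (F count now 5)
Step 6: +0 fires, +5 burnt (F count now 0)
Fire out after step 6
Initially T: 24, now '.': 29
Total burnt (originally-T cells now '.'): 23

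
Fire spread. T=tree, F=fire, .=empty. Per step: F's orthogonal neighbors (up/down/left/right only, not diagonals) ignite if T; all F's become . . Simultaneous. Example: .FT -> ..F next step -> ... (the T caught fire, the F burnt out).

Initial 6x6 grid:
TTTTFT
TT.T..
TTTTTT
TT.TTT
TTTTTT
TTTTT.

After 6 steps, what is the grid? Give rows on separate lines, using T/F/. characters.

Step 1: 2 trees catch fire, 1 burn out
  TTTF.F
  TT.T..
  TTTTTT
  TT.TTT
  TTTTTT
  TTTTT.
Step 2: 2 trees catch fire, 2 burn out
  TTF...
  TT.F..
  TTTTTT
  TT.TTT
  TTTTTT
  TTTTT.
Step 3: 2 trees catch fire, 2 burn out
  TF....
  TT....
  TTTFTT
  TT.TTT
  TTTTTT
  TTTTT.
Step 4: 5 trees catch fire, 2 burn out
  F.....
  TF....
  TTF.FT
  TT.FTT
  TTTTTT
  TTTTT.
Step 5: 5 trees catch fire, 5 burn out
  ......
  F.....
  TF...F
  TT..FT
  TTTFTT
  TTTTT.
Step 6: 6 trees catch fire, 5 burn out
  ......
  ......
  F.....
  TF...F
  TTF.FT
  TTTFT.

......
......
F.....
TF...F
TTF.FT
TTTFT.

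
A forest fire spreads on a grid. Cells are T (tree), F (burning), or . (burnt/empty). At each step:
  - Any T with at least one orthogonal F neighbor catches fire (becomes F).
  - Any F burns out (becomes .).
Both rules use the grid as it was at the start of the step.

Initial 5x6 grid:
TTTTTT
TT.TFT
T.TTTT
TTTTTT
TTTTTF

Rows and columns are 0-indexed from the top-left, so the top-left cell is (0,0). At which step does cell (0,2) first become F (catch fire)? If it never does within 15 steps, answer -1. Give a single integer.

Step 1: cell (0,2)='T' (+6 fires, +2 burnt)
Step 2: cell (0,2)='T' (+6 fires, +6 burnt)
Step 3: cell (0,2)='F' (+4 fires, +6 burnt)
  -> target ignites at step 3
Step 4: cell (0,2)='.' (+3 fires, +4 burnt)
Step 5: cell (0,2)='.' (+4 fires, +3 burnt)
Step 6: cell (0,2)='.' (+2 fires, +4 burnt)
Step 7: cell (0,2)='.' (+1 fires, +2 burnt)
Step 8: cell (0,2)='.' (+0 fires, +1 burnt)
  fire out at step 8

3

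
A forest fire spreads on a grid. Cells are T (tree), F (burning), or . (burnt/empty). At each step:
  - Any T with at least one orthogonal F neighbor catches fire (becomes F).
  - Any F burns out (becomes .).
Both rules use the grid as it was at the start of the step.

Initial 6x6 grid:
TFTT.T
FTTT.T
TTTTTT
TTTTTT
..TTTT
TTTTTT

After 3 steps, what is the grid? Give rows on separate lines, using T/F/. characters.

Step 1: 4 trees catch fire, 2 burn out
  F.FT.T
  .FTT.T
  FTTTTT
  TTTTTT
  ..TTTT
  TTTTTT
Step 2: 4 trees catch fire, 4 burn out
  ...F.T
  ..FT.T
  .FTTTT
  FTTTTT
  ..TTTT
  TTTTTT
Step 3: 3 trees catch fire, 4 burn out
  .....T
  ...F.T
  ..FTTT
  .FTTTT
  ..TTTT
  TTTTTT

.....T
...F.T
..FTTT
.FTTTT
..TTTT
TTTTTT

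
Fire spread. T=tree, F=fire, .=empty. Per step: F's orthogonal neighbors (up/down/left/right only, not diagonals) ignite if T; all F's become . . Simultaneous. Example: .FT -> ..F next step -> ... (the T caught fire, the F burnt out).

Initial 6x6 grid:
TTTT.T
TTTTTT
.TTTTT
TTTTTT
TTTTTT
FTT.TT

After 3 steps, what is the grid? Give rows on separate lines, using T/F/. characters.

Step 1: 2 trees catch fire, 1 burn out
  TTTT.T
  TTTTTT
  .TTTTT
  TTTTTT
  FTTTTT
  .FT.TT
Step 2: 3 trees catch fire, 2 burn out
  TTTT.T
  TTTTTT
  .TTTTT
  FTTTTT
  .FTTTT
  ..F.TT
Step 3: 2 trees catch fire, 3 burn out
  TTTT.T
  TTTTTT
  .TTTTT
  .FTTTT
  ..FTTT
  ....TT

TTTT.T
TTTTTT
.TTTTT
.FTTTT
..FTTT
....TT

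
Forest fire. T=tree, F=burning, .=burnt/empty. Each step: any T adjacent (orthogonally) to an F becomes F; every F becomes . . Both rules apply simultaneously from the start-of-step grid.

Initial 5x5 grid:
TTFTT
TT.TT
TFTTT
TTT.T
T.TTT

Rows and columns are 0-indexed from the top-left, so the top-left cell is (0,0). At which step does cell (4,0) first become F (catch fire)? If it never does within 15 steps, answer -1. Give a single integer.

Step 1: cell (4,0)='T' (+6 fires, +2 burnt)
Step 2: cell (4,0)='T' (+7 fires, +6 burnt)
Step 3: cell (4,0)='F' (+4 fires, +7 burnt)
  -> target ignites at step 3
Step 4: cell (4,0)='.' (+2 fires, +4 burnt)
Step 5: cell (4,0)='.' (+1 fires, +2 burnt)
Step 6: cell (4,0)='.' (+0 fires, +1 burnt)
  fire out at step 6

3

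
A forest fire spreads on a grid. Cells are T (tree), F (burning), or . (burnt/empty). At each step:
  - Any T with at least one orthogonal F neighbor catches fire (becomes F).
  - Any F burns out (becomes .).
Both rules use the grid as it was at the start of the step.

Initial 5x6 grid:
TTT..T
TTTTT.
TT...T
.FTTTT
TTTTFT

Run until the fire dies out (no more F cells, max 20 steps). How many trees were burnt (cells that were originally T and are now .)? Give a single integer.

Answer: 20

Derivation:
Step 1: +6 fires, +2 burnt (F count now 6)
Step 2: +6 fires, +6 burnt (F count now 6)
Step 3: +4 fires, +6 burnt (F count now 4)
Step 4: +3 fires, +4 burnt (F count now 3)
Step 5: +1 fires, +3 burnt (F count now 1)
Step 6: +0 fires, +1 burnt (F count now 0)
Fire out after step 6
Initially T: 21, now '.': 29
Total burnt (originally-T cells now '.'): 20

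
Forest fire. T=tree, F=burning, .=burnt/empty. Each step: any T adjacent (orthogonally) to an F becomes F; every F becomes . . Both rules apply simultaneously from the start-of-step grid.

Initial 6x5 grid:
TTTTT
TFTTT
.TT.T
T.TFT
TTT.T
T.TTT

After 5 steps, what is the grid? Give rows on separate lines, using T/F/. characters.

Step 1: 6 trees catch fire, 2 burn out
  TFTTT
  F.FTT
  .FT.T
  T.F.F
  TTT.T
  T.TTT
Step 2: 7 trees catch fire, 6 burn out
  F.FTT
  ...FT
  ..F.F
  T....
  TTF.F
  T.TTT
Step 3: 5 trees catch fire, 7 burn out
  ...FT
  ....F
  .....
  T....
  TF...
  T.FTF
Step 4: 3 trees catch fire, 5 burn out
  ....F
  .....
  .....
  T....
  F....
  T..F.
Step 5: 2 trees catch fire, 3 burn out
  .....
  .....
  .....
  F....
  .....
  F....

.....
.....
.....
F....
.....
F....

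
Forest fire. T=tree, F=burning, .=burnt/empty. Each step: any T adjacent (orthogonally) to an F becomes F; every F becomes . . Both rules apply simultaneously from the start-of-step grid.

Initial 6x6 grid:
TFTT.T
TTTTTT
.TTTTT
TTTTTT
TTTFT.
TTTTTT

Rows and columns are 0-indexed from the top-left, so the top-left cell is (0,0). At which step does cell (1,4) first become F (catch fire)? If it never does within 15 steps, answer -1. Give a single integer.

Step 1: cell (1,4)='T' (+7 fires, +2 burnt)
Step 2: cell (1,4)='T' (+10 fires, +7 burnt)
Step 3: cell (1,4)='T' (+8 fires, +10 burnt)
Step 4: cell (1,4)='F' (+4 fires, +8 burnt)
  -> target ignites at step 4
Step 5: cell (1,4)='.' (+1 fires, +4 burnt)
Step 6: cell (1,4)='.' (+1 fires, +1 burnt)
Step 7: cell (1,4)='.' (+0 fires, +1 burnt)
  fire out at step 7

4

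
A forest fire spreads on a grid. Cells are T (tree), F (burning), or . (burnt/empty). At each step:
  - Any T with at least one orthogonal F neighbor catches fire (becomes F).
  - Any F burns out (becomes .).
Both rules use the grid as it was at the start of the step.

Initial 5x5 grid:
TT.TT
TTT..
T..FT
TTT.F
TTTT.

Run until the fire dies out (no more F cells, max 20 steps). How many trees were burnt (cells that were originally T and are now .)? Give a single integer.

Step 1: +1 fires, +2 burnt (F count now 1)
Step 2: +0 fires, +1 burnt (F count now 0)
Fire out after step 2
Initially T: 16, now '.': 10
Total burnt (originally-T cells now '.'): 1

Answer: 1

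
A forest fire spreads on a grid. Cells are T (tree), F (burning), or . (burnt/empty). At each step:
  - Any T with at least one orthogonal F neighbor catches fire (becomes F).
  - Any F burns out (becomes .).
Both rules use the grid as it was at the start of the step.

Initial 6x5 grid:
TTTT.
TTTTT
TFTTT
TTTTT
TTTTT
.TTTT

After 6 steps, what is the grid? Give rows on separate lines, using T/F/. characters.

Step 1: 4 trees catch fire, 1 burn out
  TTTT.
  TFTTT
  F.FTT
  TFTTT
  TTTTT
  .TTTT
Step 2: 7 trees catch fire, 4 burn out
  TFTT.
  F.FTT
  ...FT
  F.FTT
  TFTTT
  .TTTT
Step 3: 8 trees catch fire, 7 burn out
  F.FT.
  ...FT
  ....F
  ...FT
  F.FTT
  .FTTT
Step 4: 5 trees catch fire, 8 burn out
  ...F.
  ....F
  .....
  ....F
  ...FT
  ..FTT
Step 5: 2 trees catch fire, 5 burn out
  .....
  .....
  .....
  .....
  ....F
  ...FT
Step 6: 1 trees catch fire, 2 burn out
  .....
  .....
  .....
  .....
  .....
  ....F

.....
.....
.....
.....
.....
....F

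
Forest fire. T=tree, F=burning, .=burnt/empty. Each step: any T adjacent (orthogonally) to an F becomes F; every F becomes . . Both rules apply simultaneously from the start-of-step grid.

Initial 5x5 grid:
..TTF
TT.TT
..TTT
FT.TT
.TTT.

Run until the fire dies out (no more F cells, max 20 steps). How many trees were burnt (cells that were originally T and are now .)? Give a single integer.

Step 1: +3 fires, +2 burnt (F count now 3)
Step 2: +4 fires, +3 burnt (F count now 4)
Step 3: +3 fires, +4 burnt (F count now 3)
Step 4: +3 fires, +3 burnt (F count now 3)
Step 5: +0 fires, +3 burnt (F count now 0)
Fire out after step 5
Initially T: 15, now '.': 23
Total burnt (originally-T cells now '.'): 13

Answer: 13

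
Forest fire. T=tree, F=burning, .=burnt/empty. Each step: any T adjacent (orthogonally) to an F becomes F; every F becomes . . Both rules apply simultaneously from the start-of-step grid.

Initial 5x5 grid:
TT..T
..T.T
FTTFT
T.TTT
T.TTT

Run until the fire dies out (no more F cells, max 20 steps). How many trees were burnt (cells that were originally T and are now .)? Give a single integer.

Answer: 14

Derivation:
Step 1: +5 fires, +2 burnt (F count now 5)
Step 2: +6 fires, +5 burnt (F count now 6)
Step 3: +3 fires, +6 burnt (F count now 3)
Step 4: +0 fires, +3 burnt (F count now 0)
Fire out after step 4
Initially T: 16, now '.': 23
Total burnt (originally-T cells now '.'): 14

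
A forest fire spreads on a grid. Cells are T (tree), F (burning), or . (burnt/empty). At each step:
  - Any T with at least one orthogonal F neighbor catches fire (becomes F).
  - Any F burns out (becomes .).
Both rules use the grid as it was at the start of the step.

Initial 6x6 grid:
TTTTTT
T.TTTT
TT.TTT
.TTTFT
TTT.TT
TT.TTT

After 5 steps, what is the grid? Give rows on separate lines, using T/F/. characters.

Step 1: 4 trees catch fire, 1 burn out
  TTTTTT
  T.TTTT
  TT.TFT
  .TTF.F
  TTT.FT
  TT.TTT
Step 2: 6 trees catch fire, 4 burn out
  TTTTTT
  T.TTFT
  TT.F.F
  .TF...
  TTT..F
  TT.TFT
Step 3: 7 trees catch fire, 6 burn out
  TTTTFT
  T.TF.F
  TT....
  .F....
  TTF...
  TT.F.F
Step 4: 5 trees catch fire, 7 burn out
  TTTF.F
  T.F...
  TF....
  ......
  TF....
  TT....
Step 5: 4 trees catch fire, 5 burn out
  TTF...
  T.....
  F.....
  ......
  F.....
  TF....

TTF...
T.....
F.....
......
F.....
TF....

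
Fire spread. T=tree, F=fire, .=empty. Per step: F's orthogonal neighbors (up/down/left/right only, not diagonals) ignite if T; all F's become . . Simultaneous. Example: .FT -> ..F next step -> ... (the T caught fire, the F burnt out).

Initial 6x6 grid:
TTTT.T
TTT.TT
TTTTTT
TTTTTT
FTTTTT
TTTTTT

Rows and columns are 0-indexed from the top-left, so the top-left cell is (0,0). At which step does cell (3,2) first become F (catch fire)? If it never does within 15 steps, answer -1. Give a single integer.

Step 1: cell (3,2)='T' (+3 fires, +1 burnt)
Step 2: cell (3,2)='T' (+4 fires, +3 burnt)
Step 3: cell (3,2)='F' (+5 fires, +4 burnt)
  -> target ignites at step 3
Step 4: cell (3,2)='.' (+6 fires, +5 burnt)
Step 5: cell (3,2)='.' (+6 fires, +6 burnt)
Step 6: cell (3,2)='.' (+4 fires, +6 burnt)
Step 7: cell (3,2)='.' (+3 fires, +4 burnt)
Step 8: cell (3,2)='.' (+1 fires, +3 burnt)
Step 9: cell (3,2)='.' (+1 fires, +1 burnt)
Step 10: cell (3,2)='.' (+0 fires, +1 burnt)
  fire out at step 10

3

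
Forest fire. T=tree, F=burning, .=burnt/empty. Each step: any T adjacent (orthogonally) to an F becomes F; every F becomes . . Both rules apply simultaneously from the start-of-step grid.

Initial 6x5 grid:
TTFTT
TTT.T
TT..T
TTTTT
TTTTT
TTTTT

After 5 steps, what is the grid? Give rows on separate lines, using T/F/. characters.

Step 1: 3 trees catch fire, 1 burn out
  TF.FT
  TTF.T
  TT..T
  TTTTT
  TTTTT
  TTTTT
Step 2: 3 trees catch fire, 3 burn out
  F...F
  TF..T
  TT..T
  TTTTT
  TTTTT
  TTTTT
Step 3: 3 trees catch fire, 3 burn out
  .....
  F...F
  TF..T
  TTTTT
  TTTTT
  TTTTT
Step 4: 3 trees catch fire, 3 burn out
  .....
  .....
  F...F
  TFTTT
  TTTTT
  TTTTT
Step 5: 4 trees catch fire, 3 burn out
  .....
  .....
  .....
  F.FTF
  TFTTT
  TTTTT

.....
.....
.....
F.FTF
TFTTT
TTTTT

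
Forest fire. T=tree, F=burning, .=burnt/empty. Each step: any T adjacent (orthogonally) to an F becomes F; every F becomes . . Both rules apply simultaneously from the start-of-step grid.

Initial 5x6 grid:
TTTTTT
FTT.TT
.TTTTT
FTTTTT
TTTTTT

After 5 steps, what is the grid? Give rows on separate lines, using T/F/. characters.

Step 1: 4 trees catch fire, 2 burn out
  FTTTTT
  .FT.TT
  .TTTTT
  .FTTTT
  FTTTTT
Step 2: 5 trees catch fire, 4 burn out
  .FTTTT
  ..F.TT
  .FTTTT
  ..FTTT
  .FTTTT
Step 3: 4 trees catch fire, 5 burn out
  ..FTTT
  ....TT
  ..FTTT
  ...FTT
  ..FTTT
Step 4: 4 trees catch fire, 4 burn out
  ...FTT
  ....TT
  ...FTT
  ....FT
  ...FTT
Step 5: 4 trees catch fire, 4 burn out
  ....FT
  ....TT
  ....FT
  .....F
  ....FT

....FT
....TT
....FT
.....F
....FT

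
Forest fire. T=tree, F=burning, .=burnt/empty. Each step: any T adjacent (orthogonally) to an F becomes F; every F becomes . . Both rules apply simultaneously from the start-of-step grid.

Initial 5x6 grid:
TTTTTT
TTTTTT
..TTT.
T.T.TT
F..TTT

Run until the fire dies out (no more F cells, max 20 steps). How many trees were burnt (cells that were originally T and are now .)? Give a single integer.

Step 1: +1 fires, +1 burnt (F count now 1)
Step 2: +0 fires, +1 burnt (F count now 0)
Fire out after step 2
Initially T: 22, now '.': 9
Total burnt (originally-T cells now '.'): 1

Answer: 1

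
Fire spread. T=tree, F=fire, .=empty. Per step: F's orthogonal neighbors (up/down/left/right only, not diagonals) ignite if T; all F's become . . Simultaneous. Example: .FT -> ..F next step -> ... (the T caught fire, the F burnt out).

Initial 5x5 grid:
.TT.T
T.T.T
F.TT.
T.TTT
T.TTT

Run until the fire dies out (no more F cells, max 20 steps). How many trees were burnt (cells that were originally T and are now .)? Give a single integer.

Answer: 3

Derivation:
Step 1: +2 fires, +1 burnt (F count now 2)
Step 2: +1 fires, +2 burnt (F count now 1)
Step 3: +0 fires, +1 burnt (F count now 0)
Fire out after step 3
Initially T: 16, now '.': 12
Total burnt (originally-T cells now '.'): 3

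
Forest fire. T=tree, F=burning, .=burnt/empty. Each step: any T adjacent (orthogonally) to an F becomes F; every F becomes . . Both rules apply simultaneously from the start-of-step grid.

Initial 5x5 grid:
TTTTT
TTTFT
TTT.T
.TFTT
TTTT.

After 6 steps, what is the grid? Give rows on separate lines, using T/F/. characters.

Step 1: 7 trees catch fire, 2 burn out
  TTTFT
  TTF.F
  TTF.T
  .F.FT
  TTFT.
Step 2: 8 trees catch fire, 7 burn out
  TTF.F
  TF...
  TF..F
  ....F
  TF.F.
Step 3: 4 trees catch fire, 8 burn out
  TF...
  F....
  F....
  .....
  F....
Step 4: 1 trees catch fire, 4 burn out
  F....
  .....
  .....
  .....
  .....
Step 5: 0 trees catch fire, 1 burn out
  .....
  .....
  .....
  .....
  .....
Step 6: 0 trees catch fire, 0 burn out
  .....
  .....
  .....
  .....
  .....

.....
.....
.....
.....
.....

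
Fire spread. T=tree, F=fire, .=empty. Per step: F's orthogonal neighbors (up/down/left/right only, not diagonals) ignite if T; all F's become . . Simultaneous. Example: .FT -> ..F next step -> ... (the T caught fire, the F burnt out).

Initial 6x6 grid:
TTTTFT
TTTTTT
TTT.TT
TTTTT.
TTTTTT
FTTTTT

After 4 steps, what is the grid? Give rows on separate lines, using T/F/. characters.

Step 1: 5 trees catch fire, 2 burn out
  TTTF.F
  TTTTFT
  TTT.TT
  TTTTT.
  FTTTTT
  .FTTTT
Step 2: 7 trees catch fire, 5 burn out
  TTF...
  TTTF.F
  TTT.FT
  FTTTT.
  .FTTTT
  ..FTTT
Step 3: 8 trees catch fire, 7 burn out
  TF....
  TTF...
  FTT..F
  .FTTF.
  ..FTTT
  ...FTT
Step 4: 10 trees catch fire, 8 burn out
  F.....
  FF....
  .FF...
  ..FF..
  ...FFT
  ....FT

F.....
FF....
.FF...
..FF..
...FFT
....FT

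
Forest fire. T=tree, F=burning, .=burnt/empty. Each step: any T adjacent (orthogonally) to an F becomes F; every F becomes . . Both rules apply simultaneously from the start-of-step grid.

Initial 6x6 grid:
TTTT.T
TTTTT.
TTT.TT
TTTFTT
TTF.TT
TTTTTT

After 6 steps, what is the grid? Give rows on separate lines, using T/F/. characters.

Step 1: 4 trees catch fire, 2 burn out
  TTTT.T
  TTTTT.
  TTT.TT
  TTF.FT
  TF..TT
  TTFTTT
Step 2: 8 trees catch fire, 4 burn out
  TTTT.T
  TTTTT.
  TTF.FT
  TF...F
  F...FT
  TF.FTT
Step 3: 8 trees catch fire, 8 burn out
  TTTT.T
  TTFTF.
  TF...F
  F.....
  .....F
  F...FT
Step 4: 5 trees catch fire, 8 burn out
  TTFT.T
  TF.F..
  F.....
  ......
  ......
  .....F
Step 5: 3 trees catch fire, 5 burn out
  TF.F.T
  F.....
  ......
  ......
  ......
  ......
Step 6: 1 trees catch fire, 3 burn out
  F....T
  ......
  ......
  ......
  ......
  ......

F....T
......
......
......
......
......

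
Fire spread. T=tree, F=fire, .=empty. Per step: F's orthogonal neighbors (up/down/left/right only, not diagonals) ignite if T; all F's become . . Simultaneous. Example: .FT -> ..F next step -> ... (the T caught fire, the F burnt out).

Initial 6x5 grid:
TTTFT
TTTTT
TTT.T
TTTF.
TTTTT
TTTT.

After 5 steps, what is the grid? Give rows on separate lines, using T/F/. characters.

Step 1: 5 trees catch fire, 2 burn out
  TTF.F
  TTTFT
  TTT.T
  TTF..
  TTTFT
  TTTT.
Step 2: 8 trees catch fire, 5 burn out
  TF...
  TTF.F
  TTF.T
  TF...
  TTF.F
  TTTF.
Step 3: 7 trees catch fire, 8 burn out
  F....
  TF...
  TF..F
  F....
  TF...
  TTF..
Step 4: 4 trees catch fire, 7 burn out
  .....
  F....
  F....
  .....
  F....
  TF...
Step 5: 1 trees catch fire, 4 burn out
  .....
  .....
  .....
  .....
  .....
  F....

.....
.....
.....
.....
.....
F....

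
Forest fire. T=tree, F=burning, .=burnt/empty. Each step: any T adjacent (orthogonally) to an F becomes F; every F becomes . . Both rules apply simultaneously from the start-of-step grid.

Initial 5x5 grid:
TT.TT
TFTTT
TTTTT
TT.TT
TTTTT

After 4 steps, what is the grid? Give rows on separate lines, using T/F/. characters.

Step 1: 4 trees catch fire, 1 burn out
  TF.TT
  F.FTT
  TFTTT
  TT.TT
  TTTTT
Step 2: 5 trees catch fire, 4 burn out
  F..TT
  ...FT
  F.FTT
  TF.TT
  TTTTT
Step 3: 5 trees catch fire, 5 burn out
  ...FT
  ....F
  ...FT
  F..TT
  TFTTT
Step 4: 5 trees catch fire, 5 burn out
  ....F
  .....
  ....F
  ...FT
  F.FTT

....F
.....
....F
...FT
F.FTT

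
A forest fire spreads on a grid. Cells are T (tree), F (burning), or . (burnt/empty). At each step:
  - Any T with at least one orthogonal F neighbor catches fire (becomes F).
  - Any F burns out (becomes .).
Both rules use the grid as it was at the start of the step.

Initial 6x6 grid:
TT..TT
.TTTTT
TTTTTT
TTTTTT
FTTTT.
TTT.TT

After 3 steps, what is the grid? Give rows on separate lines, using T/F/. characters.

Step 1: 3 trees catch fire, 1 burn out
  TT..TT
  .TTTTT
  TTTTTT
  FTTTTT
  .FTTT.
  FTT.TT
Step 2: 4 trees catch fire, 3 burn out
  TT..TT
  .TTTTT
  FTTTTT
  .FTTTT
  ..FTT.
  .FT.TT
Step 3: 4 trees catch fire, 4 burn out
  TT..TT
  .TTTTT
  .FTTTT
  ..FTTT
  ...FT.
  ..F.TT

TT..TT
.TTTTT
.FTTTT
..FTTT
...FT.
..F.TT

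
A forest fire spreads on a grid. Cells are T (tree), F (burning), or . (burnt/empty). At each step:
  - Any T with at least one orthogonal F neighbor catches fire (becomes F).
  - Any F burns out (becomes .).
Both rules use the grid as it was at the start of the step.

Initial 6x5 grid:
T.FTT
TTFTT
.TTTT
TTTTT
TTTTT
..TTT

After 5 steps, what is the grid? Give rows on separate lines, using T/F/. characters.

Step 1: 4 trees catch fire, 2 burn out
  T..FT
  TF.FT
  .TFTT
  TTTTT
  TTTTT
  ..TTT
Step 2: 6 trees catch fire, 4 burn out
  T...F
  F...F
  .F.FT
  TTFTT
  TTTTT
  ..TTT
Step 3: 5 trees catch fire, 6 burn out
  F....
  .....
  ....F
  TF.FT
  TTFTT
  ..TTT
Step 4: 5 trees catch fire, 5 burn out
  .....
  .....
  .....
  F...F
  TF.FT
  ..FTT
Step 5: 3 trees catch fire, 5 burn out
  .....
  .....
  .....
  .....
  F...F
  ...FT

.....
.....
.....
.....
F...F
...FT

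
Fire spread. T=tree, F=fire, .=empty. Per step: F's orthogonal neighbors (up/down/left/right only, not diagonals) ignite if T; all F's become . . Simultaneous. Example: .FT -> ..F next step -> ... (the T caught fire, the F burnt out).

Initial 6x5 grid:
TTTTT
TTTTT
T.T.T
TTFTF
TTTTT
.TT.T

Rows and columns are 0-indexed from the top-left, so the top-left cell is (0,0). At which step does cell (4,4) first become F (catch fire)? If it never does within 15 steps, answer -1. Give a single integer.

Step 1: cell (4,4)='F' (+6 fires, +2 burnt)
  -> target ignites at step 1
Step 2: cell (4,4)='.' (+7 fires, +6 burnt)
Step 3: cell (4,4)='.' (+7 fires, +7 burnt)
Step 4: cell (4,4)='.' (+3 fires, +7 burnt)
Step 5: cell (4,4)='.' (+1 fires, +3 burnt)
Step 6: cell (4,4)='.' (+0 fires, +1 burnt)
  fire out at step 6

1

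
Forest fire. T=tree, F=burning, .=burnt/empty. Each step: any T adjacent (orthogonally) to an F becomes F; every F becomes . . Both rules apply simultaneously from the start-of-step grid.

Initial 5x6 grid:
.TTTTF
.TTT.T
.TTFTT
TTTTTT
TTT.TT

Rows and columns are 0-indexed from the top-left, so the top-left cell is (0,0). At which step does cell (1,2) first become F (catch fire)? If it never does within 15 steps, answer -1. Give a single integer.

Step 1: cell (1,2)='T' (+6 fires, +2 burnt)
Step 2: cell (1,2)='F' (+6 fires, +6 burnt)
  -> target ignites at step 2
Step 3: cell (1,2)='.' (+6 fires, +6 burnt)
Step 4: cell (1,2)='.' (+4 fires, +6 burnt)
Step 5: cell (1,2)='.' (+1 fires, +4 burnt)
Step 6: cell (1,2)='.' (+0 fires, +1 burnt)
  fire out at step 6

2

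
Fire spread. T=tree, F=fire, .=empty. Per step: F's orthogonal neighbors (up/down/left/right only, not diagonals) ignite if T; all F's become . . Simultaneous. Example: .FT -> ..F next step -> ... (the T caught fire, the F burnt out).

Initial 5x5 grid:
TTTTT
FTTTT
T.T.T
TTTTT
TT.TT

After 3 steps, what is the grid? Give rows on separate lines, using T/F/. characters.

Step 1: 3 trees catch fire, 1 burn out
  FTTTT
  .FTTT
  F.T.T
  TTTTT
  TT.TT
Step 2: 3 trees catch fire, 3 burn out
  .FTTT
  ..FTT
  ..T.T
  FTTTT
  TT.TT
Step 3: 5 trees catch fire, 3 burn out
  ..FTT
  ...FT
  ..F.T
  .FTTT
  FT.TT

..FTT
...FT
..F.T
.FTTT
FT.TT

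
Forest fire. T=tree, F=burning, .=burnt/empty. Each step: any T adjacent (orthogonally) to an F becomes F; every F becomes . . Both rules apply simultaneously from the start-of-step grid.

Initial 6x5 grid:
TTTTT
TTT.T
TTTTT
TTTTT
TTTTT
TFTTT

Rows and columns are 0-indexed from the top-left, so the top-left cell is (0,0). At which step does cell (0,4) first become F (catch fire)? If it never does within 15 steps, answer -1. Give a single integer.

Step 1: cell (0,4)='T' (+3 fires, +1 burnt)
Step 2: cell (0,4)='T' (+4 fires, +3 burnt)
Step 3: cell (0,4)='T' (+5 fires, +4 burnt)
Step 4: cell (0,4)='T' (+5 fires, +5 burnt)
Step 5: cell (0,4)='T' (+5 fires, +5 burnt)
Step 6: cell (0,4)='T' (+3 fires, +5 burnt)
Step 7: cell (0,4)='T' (+2 fires, +3 burnt)
Step 8: cell (0,4)='F' (+1 fires, +2 burnt)
  -> target ignites at step 8
Step 9: cell (0,4)='.' (+0 fires, +1 burnt)
  fire out at step 9

8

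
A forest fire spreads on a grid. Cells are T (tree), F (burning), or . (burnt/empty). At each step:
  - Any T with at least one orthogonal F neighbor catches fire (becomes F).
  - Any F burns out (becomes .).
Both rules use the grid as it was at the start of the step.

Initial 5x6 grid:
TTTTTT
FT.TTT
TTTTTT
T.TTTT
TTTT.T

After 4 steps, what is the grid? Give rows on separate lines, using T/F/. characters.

Step 1: 3 trees catch fire, 1 burn out
  FTTTTT
  .F.TTT
  FTTTTT
  T.TTTT
  TTTT.T
Step 2: 3 trees catch fire, 3 burn out
  .FTTTT
  ...TTT
  .FTTTT
  F.TTTT
  TTTT.T
Step 3: 3 trees catch fire, 3 burn out
  ..FTTT
  ...TTT
  ..FTTT
  ..TTTT
  FTTT.T
Step 4: 4 trees catch fire, 3 burn out
  ...FTT
  ...TTT
  ...FTT
  ..FTTT
  .FTT.T

...FTT
...TTT
...FTT
..FTTT
.FTT.T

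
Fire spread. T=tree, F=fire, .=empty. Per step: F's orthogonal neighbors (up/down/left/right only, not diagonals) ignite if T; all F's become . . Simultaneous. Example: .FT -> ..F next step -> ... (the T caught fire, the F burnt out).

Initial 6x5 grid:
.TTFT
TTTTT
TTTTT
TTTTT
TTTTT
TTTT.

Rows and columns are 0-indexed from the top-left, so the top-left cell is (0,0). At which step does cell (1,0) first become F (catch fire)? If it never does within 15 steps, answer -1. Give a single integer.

Step 1: cell (1,0)='T' (+3 fires, +1 burnt)
Step 2: cell (1,0)='T' (+4 fires, +3 burnt)
Step 3: cell (1,0)='T' (+4 fires, +4 burnt)
Step 4: cell (1,0)='F' (+5 fires, +4 burnt)
  -> target ignites at step 4
Step 5: cell (1,0)='.' (+5 fires, +5 burnt)
Step 6: cell (1,0)='.' (+3 fires, +5 burnt)
Step 7: cell (1,0)='.' (+2 fires, +3 burnt)
Step 8: cell (1,0)='.' (+1 fires, +2 burnt)
Step 9: cell (1,0)='.' (+0 fires, +1 burnt)
  fire out at step 9

4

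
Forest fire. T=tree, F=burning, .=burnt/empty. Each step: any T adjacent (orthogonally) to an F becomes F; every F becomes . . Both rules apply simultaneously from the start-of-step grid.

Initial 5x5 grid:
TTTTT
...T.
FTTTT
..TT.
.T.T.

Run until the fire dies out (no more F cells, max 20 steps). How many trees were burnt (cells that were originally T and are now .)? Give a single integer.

Answer: 13

Derivation:
Step 1: +1 fires, +1 burnt (F count now 1)
Step 2: +1 fires, +1 burnt (F count now 1)
Step 3: +2 fires, +1 burnt (F count now 2)
Step 4: +3 fires, +2 burnt (F count now 3)
Step 5: +2 fires, +3 burnt (F count now 2)
Step 6: +2 fires, +2 burnt (F count now 2)
Step 7: +1 fires, +2 burnt (F count now 1)
Step 8: +1 fires, +1 burnt (F count now 1)
Step 9: +0 fires, +1 burnt (F count now 0)
Fire out after step 9
Initially T: 14, now '.': 24
Total burnt (originally-T cells now '.'): 13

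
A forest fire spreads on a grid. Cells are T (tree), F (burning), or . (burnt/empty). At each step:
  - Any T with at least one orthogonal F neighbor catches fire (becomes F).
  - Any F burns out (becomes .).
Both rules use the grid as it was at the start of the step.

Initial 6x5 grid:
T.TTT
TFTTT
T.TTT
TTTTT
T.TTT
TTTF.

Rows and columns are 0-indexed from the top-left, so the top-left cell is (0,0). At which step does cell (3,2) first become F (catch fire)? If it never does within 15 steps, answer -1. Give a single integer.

Step 1: cell (3,2)='T' (+4 fires, +2 burnt)
Step 2: cell (3,2)='T' (+9 fires, +4 burnt)
Step 3: cell (3,2)='F' (+7 fires, +9 burnt)
  -> target ignites at step 3
Step 4: cell (3,2)='.' (+4 fires, +7 burnt)
Step 5: cell (3,2)='.' (+0 fires, +4 burnt)
  fire out at step 5

3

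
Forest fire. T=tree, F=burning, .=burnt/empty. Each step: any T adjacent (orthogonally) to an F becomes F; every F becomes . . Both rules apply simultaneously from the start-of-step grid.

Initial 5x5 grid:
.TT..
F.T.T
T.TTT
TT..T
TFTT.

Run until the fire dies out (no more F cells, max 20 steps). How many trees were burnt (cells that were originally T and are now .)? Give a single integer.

Answer: 6

Derivation:
Step 1: +4 fires, +2 burnt (F count now 4)
Step 2: +2 fires, +4 burnt (F count now 2)
Step 3: +0 fires, +2 burnt (F count now 0)
Fire out after step 3
Initially T: 14, now '.': 17
Total burnt (originally-T cells now '.'): 6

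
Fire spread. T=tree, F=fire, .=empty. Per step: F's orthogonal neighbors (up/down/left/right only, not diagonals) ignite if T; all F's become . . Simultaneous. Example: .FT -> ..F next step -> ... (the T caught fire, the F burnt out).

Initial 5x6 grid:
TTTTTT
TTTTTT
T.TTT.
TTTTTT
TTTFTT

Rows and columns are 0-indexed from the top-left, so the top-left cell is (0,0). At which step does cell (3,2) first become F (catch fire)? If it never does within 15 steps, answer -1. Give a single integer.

Step 1: cell (3,2)='T' (+3 fires, +1 burnt)
Step 2: cell (3,2)='F' (+5 fires, +3 burnt)
  -> target ignites at step 2
Step 3: cell (3,2)='.' (+6 fires, +5 burnt)
Step 4: cell (3,2)='.' (+4 fires, +6 burnt)
Step 5: cell (3,2)='.' (+5 fires, +4 burnt)
Step 6: cell (3,2)='.' (+3 fires, +5 burnt)
Step 7: cell (3,2)='.' (+1 fires, +3 burnt)
Step 8: cell (3,2)='.' (+0 fires, +1 burnt)
  fire out at step 8

2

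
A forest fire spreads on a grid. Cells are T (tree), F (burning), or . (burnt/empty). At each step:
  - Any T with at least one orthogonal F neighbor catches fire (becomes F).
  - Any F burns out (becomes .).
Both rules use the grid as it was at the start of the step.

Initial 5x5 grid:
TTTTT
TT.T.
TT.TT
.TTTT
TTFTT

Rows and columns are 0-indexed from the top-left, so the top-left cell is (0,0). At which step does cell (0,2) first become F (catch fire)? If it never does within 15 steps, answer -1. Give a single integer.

Step 1: cell (0,2)='T' (+3 fires, +1 burnt)
Step 2: cell (0,2)='T' (+4 fires, +3 burnt)
Step 3: cell (0,2)='T' (+3 fires, +4 burnt)
Step 4: cell (0,2)='T' (+4 fires, +3 burnt)
Step 5: cell (0,2)='T' (+3 fires, +4 burnt)
Step 6: cell (0,2)='F' (+3 fires, +3 burnt)
  -> target ignites at step 6
Step 7: cell (0,2)='.' (+0 fires, +3 burnt)
  fire out at step 7

6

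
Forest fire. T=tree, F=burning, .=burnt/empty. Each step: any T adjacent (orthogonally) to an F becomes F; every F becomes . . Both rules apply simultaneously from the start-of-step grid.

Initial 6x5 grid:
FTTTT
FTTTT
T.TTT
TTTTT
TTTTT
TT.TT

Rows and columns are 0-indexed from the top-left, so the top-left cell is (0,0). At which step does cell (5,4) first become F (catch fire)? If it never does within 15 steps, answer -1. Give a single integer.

Step 1: cell (5,4)='T' (+3 fires, +2 burnt)
Step 2: cell (5,4)='T' (+3 fires, +3 burnt)
Step 3: cell (5,4)='T' (+5 fires, +3 burnt)
Step 4: cell (5,4)='T' (+6 fires, +5 burnt)
Step 5: cell (5,4)='T' (+4 fires, +6 burnt)
Step 6: cell (5,4)='T' (+2 fires, +4 burnt)
Step 7: cell (5,4)='T' (+2 fires, +2 burnt)
Step 8: cell (5,4)='F' (+1 fires, +2 burnt)
  -> target ignites at step 8
Step 9: cell (5,4)='.' (+0 fires, +1 burnt)
  fire out at step 9

8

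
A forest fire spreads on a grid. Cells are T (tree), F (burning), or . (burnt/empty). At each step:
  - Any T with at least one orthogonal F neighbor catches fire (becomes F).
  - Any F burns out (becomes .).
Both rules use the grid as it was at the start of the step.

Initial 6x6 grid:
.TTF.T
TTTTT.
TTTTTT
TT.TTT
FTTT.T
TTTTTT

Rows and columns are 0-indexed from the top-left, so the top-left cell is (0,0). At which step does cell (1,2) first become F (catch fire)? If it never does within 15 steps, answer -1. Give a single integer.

Step 1: cell (1,2)='T' (+5 fires, +2 burnt)
Step 2: cell (1,2)='F' (+8 fires, +5 burnt)
  -> target ignites at step 2
Step 3: cell (1,2)='.' (+8 fires, +8 burnt)
Step 4: cell (1,2)='.' (+3 fires, +8 burnt)
Step 5: cell (1,2)='.' (+2 fires, +3 burnt)
Step 6: cell (1,2)='.' (+2 fires, +2 burnt)
Step 7: cell (1,2)='.' (+0 fires, +2 burnt)
  fire out at step 7

2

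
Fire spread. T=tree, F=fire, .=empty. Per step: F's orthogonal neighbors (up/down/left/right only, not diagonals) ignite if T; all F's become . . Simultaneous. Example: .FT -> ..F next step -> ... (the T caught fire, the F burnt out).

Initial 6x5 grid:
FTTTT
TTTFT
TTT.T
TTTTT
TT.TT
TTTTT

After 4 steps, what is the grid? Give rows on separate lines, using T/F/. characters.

Step 1: 5 trees catch fire, 2 burn out
  .FTFT
  FTF.F
  TTT.T
  TTTTT
  TT.TT
  TTTTT
Step 2: 6 trees catch fire, 5 burn out
  ..F.F
  .F...
  FTF.F
  TTTTT
  TT.TT
  TTTTT
Step 3: 4 trees catch fire, 6 burn out
  .....
  .....
  .F...
  FTFTF
  TT.TT
  TTTTT
Step 4: 4 trees catch fire, 4 burn out
  .....
  .....
  .....
  .F.F.
  FT.TF
  TTTTT

.....
.....
.....
.F.F.
FT.TF
TTTTT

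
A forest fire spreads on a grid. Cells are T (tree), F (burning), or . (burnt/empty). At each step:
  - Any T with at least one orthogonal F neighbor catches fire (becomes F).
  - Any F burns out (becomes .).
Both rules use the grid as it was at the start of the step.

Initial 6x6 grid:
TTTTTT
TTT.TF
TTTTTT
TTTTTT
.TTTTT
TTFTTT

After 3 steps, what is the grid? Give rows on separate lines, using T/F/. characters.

Step 1: 6 trees catch fire, 2 burn out
  TTTTTF
  TTT.F.
  TTTTTF
  TTTTTT
  .TFTTT
  TF.FTT
Step 2: 8 trees catch fire, 6 burn out
  TTTTF.
  TTT...
  TTTTF.
  TTFTTF
  .F.FTT
  F...FT
Step 3: 9 trees catch fire, 8 burn out
  TTTF..
  TTT...
  TTFF..
  TF.FF.
  ....FF
  .....F

TTTF..
TTT...
TTFF..
TF.FF.
....FF
.....F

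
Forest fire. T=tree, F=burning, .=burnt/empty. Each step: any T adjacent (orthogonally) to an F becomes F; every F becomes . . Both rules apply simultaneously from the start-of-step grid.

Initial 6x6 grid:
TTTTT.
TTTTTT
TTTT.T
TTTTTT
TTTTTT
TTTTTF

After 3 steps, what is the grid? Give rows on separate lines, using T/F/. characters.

Step 1: 2 trees catch fire, 1 burn out
  TTTTT.
  TTTTTT
  TTTT.T
  TTTTTT
  TTTTTF
  TTTTF.
Step 2: 3 trees catch fire, 2 burn out
  TTTTT.
  TTTTTT
  TTTT.T
  TTTTTF
  TTTTF.
  TTTF..
Step 3: 4 trees catch fire, 3 burn out
  TTTTT.
  TTTTTT
  TTTT.F
  TTTTF.
  TTTF..
  TTF...

TTTTT.
TTTTTT
TTTT.F
TTTTF.
TTTF..
TTF...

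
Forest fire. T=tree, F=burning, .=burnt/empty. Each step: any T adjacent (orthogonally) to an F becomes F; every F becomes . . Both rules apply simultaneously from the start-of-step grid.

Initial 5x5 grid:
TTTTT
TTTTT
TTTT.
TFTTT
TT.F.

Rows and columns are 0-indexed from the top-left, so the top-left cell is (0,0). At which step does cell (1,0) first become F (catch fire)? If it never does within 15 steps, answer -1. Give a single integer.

Step 1: cell (1,0)='T' (+5 fires, +2 burnt)
Step 2: cell (1,0)='T' (+6 fires, +5 burnt)
Step 3: cell (1,0)='F' (+4 fires, +6 burnt)
  -> target ignites at step 3
Step 4: cell (1,0)='.' (+4 fires, +4 burnt)
Step 5: cell (1,0)='.' (+1 fires, +4 burnt)
Step 6: cell (1,0)='.' (+0 fires, +1 burnt)
  fire out at step 6

3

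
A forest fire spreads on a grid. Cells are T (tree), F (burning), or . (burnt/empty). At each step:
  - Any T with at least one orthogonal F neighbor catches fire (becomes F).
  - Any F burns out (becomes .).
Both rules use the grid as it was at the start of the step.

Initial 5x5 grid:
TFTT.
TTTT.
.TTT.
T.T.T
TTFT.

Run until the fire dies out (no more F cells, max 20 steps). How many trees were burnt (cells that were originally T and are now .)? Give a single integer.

Answer: 15

Derivation:
Step 1: +6 fires, +2 burnt (F count now 6)
Step 2: +6 fires, +6 burnt (F count now 6)
Step 3: +3 fires, +6 burnt (F count now 3)
Step 4: +0 fires, +3 burnt (F count now 0)
Fire out after step 4
Initially T: 16, now '.': 24
Total burnt (originally-T cells now '.'): 15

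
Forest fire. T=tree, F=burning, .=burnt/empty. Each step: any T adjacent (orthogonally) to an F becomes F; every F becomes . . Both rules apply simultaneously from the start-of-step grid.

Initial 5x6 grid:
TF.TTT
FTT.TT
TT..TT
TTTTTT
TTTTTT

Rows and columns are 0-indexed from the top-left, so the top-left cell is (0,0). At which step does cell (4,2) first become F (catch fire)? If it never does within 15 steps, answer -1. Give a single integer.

Step 1: cell (4,2)='T' (+3 fires, +2 burnt)
Step 2: cell (4,2)='T' (+3 fires, +3 burnt)
Step 3: cell (4,2)='T' (+2 fires, +3 burnt)
Step 4: cell (4,2)='T' (+2 fires, +2 burnt)
Step 5: cell (4,2)='F' (+2 fires, +2 burnt)
  -> target ignites at step 5
Step 6: cell (4,2)='.' (+2 fires, +2 burnt)
Step 7: cell (4,2)='.' (+3 fires, +2 burnt)
Step 8: cell (4,2)='.' (+3 fires, +3 burnt)
Step 9: cell (4,2)='.' (+2 fires, +3 burnt)
Step 10: cell (4,2)='.' (+2 fires, +2 burnt)
Step 11: cell (4,2)='.' (+0 fires, +2 burnt)
  fire out at step 11

5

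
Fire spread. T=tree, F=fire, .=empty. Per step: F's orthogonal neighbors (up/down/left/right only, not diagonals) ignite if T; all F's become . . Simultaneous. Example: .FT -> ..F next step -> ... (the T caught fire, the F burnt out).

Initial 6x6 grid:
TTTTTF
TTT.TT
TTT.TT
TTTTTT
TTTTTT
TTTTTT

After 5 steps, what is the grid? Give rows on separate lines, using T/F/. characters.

Step 1: 2 trees catch fire, 1 burn out
  TTTTF.
  TTT.TF
  TTT.TT
  TTTTTT
  TTTTTT
  TTTTTT
Step 2: 3 trees catch fire, 2 burn out
  TTTF..
  TTT.F.
  TTT.TF
  TTTTTT
  TTTTTT
  TTTTTT
Step 3: 3 trees catch fire, 3 burn out
  TTF...
  TTT...
  TTT.F.
  TTTTTF
  TTTTTT
  TTTTTT
Step 4: 4 trees catch fire, 3 burn out
  TF....
  TTF...
  TTT...
  TTTTF.
  TTTTTF
  TTTTTT
Step 5: 6 trees catch fire, 4 burn out
  F.....
  TF....
  TTF...
  TTTF..
  TTTTF.
  TTTTTF

F.....
TF....
TTF...
TTTF..
TTTTF.
TTTTTF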